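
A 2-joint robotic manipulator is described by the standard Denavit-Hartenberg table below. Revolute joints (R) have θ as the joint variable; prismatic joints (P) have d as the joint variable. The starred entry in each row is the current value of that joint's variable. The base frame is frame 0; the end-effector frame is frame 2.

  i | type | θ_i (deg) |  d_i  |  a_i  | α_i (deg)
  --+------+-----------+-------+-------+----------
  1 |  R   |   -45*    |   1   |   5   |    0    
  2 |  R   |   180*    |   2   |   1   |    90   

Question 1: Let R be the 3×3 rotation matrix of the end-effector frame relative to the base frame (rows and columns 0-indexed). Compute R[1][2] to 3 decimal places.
End-effector z-axis (col 2 of R) = (0.7071,0.7071,0.0000)
R[1][2] = 0.7071

0.707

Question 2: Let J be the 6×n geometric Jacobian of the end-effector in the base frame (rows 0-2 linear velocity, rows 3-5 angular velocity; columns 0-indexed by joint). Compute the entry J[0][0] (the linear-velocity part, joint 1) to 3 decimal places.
axis z_0 = ẑ; lever o_n−o_0 = (2.8284,-2.8284,3.0000)
cross product → J_v[:, 0] = (2.8284,2.8284,-0.0000)
J_ω[:, 0] = z_0
entry J[0][0] = 2.8284

2.828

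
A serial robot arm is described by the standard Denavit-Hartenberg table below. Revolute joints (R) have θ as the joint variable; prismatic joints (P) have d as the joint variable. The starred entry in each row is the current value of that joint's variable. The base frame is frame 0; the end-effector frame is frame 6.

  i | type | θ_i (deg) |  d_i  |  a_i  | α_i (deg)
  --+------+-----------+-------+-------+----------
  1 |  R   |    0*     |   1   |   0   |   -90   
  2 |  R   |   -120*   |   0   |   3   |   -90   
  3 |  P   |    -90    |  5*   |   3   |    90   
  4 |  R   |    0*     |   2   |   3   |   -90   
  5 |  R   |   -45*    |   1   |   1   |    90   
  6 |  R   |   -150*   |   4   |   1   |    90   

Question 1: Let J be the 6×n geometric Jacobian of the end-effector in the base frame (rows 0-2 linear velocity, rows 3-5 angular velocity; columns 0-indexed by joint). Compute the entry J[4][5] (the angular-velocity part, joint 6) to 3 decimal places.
axis z_5 = (0.3536,-0.7071,-0.6124); lever o_n−o_5 = (0.6750,-3.4408,-2.1692)
cross product → J_v[:, 5] = (-0.5732,0.3536,-0.7392)
J_ω[:, 5] = z_5
entry J[4][5] = -0.7071

-0.707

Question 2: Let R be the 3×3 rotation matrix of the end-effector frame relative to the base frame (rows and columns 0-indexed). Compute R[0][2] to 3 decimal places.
End-effector z-axis (col 2 of R) = (0.5732,-0.3536,0.7392)
R[0][2] = 0.5732

0.573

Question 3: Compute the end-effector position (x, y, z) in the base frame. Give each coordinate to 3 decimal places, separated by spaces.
after link 1: o_1 = (0.0000, 0.0000, 1.0000)
after link 2: o_2 = (-1.5000, -0.0000, 3.5981)
after link 3: o_3 = (2.8301, 3.0000, 6.0981)
after link 4: o_4 = (3.8301, 6.0000, 4.3660)
after link 5: o_5 = (5.0497, 6.7071, 4.2537)
after link 6: o_6 = (5.7247, 3.2663, 2.0845)

5.725 3.266 2.084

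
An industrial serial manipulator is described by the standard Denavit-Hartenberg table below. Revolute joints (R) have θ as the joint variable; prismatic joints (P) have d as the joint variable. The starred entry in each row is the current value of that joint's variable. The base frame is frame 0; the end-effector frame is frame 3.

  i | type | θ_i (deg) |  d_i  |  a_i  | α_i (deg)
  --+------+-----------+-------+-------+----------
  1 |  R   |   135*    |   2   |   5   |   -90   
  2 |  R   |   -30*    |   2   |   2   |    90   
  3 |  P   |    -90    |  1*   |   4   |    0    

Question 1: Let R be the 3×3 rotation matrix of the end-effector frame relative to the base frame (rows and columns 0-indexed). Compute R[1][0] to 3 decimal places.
0.707

End-effector x-axis (col 0 of R) = (0.7071,0.7071,0.0000)
R[1][0] = 0.7071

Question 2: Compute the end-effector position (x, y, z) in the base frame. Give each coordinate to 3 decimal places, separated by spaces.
after link 1: o_1 = (-3.5355, 3.5355, 2.0000)
after link 2: o_2 = (-6.1745, 3.3461, 3.0000)
after link 3: o_3 = (-2.9925, 5.8209, 3.8660)

-2.993 5.821 3.866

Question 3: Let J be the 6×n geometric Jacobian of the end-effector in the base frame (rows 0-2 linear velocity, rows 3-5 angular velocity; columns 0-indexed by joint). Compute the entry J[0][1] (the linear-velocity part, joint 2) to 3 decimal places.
-1.319

axis z_1 = (-0.7071,-0.7071,0.0000); lever o_n−o_1 = (0.5430,2.2854,1.8660)
cross product → J_v[:, 1] = (-1.3195,1.3195,-1.2321)
J_ω[:, 1] = z_1
entry J[0][1] = -1.3195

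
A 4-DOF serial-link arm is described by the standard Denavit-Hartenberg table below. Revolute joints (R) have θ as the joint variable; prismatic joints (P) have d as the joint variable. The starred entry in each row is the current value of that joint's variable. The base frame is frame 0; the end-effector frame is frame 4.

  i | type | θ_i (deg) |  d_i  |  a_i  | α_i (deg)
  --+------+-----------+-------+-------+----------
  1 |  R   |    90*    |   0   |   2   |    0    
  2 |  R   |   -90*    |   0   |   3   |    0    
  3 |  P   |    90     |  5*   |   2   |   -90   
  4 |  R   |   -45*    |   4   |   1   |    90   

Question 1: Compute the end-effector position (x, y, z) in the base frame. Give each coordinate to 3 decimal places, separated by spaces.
after link 1: o_1 = (0.0000, 2.0000, 0.0000)
after link 2: o_2 = (3.0000, 2.0000, 0.0000)
after link 3: o_3 = (3.0000, 4.0000, 5.0000)
after link 4: o_4 = (-1.0000, 4.7071, 5.7071)

-1.000 4.707 5.707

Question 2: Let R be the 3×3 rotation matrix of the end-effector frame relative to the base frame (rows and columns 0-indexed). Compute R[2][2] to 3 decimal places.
0.707

End-effector z-axis (col 2 of R) = (-0.0000,-0.7071,0.7071)
R[2][2] = 0.7071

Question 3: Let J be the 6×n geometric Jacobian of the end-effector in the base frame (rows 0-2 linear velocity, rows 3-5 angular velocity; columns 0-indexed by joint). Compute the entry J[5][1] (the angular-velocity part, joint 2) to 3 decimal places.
axis z_1 = (0.0000,0.0000,1.0000); lever o_n−o_1 = (-1.0000,2.7071,5.7071)
cross product → J_v[:, 1] = (-2.7071,-1.0000,0.0000)
J_ω[:, 1] = z_1
entry J[5][1] = 1.0000

1.000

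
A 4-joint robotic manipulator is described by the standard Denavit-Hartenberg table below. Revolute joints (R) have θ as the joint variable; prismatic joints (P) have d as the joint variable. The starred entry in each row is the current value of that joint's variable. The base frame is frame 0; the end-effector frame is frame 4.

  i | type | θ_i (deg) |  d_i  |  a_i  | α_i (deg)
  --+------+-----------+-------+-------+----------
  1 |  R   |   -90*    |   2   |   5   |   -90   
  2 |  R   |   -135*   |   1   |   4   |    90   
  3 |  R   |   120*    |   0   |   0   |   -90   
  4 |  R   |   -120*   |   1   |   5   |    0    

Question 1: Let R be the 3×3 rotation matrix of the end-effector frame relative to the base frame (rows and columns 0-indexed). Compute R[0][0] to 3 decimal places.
-0.433

End-effector x-axis (col 0 of R) = (-0.4330,0.7891,-0.4356)
R[0][0] = -0.4330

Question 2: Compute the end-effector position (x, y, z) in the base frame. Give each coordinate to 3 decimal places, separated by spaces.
after link 1: o_1 = (0.0000, -5.0000, 2.0000)
after link 2: o_2 = (1.0000, -2.1716, 4.8284)
after link 3: o_3 = (1.0000, -2.1716, 4.8284)
after link 4: o_4 = (-1.6651, 1.1618, 2.0381)

-1.665 1.162 2.038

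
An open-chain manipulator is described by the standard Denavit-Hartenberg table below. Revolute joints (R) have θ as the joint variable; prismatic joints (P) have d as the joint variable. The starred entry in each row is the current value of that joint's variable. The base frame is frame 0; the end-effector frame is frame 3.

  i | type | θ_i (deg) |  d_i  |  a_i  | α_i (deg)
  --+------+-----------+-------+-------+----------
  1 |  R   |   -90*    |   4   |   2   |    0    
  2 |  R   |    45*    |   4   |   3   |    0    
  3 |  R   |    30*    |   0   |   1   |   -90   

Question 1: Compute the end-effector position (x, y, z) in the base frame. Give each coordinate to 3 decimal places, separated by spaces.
3.087 -4.380 8.000

after link 1: o_1 = (0.0000, -2.0000, 4.0000)
after link 2: o_2 = (2.1213, -4.1213, 8.0000)
after link 3: o_3 = (3.0872, -4.3801, 8.0000)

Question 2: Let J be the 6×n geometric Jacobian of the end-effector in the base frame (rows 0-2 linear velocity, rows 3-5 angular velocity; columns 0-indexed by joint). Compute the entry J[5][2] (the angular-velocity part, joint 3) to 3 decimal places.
axis z_2 = (0.0000,0.0000,1.0000); lever o_n−o_2 = (0.9659,-0.2588,0.0000)
cross product → J_v[:, 2] = (0.2588,0.9659,-0.0000)
J_ω[:, 2] = z_2
entry J[5][2] = 1.0000

1.000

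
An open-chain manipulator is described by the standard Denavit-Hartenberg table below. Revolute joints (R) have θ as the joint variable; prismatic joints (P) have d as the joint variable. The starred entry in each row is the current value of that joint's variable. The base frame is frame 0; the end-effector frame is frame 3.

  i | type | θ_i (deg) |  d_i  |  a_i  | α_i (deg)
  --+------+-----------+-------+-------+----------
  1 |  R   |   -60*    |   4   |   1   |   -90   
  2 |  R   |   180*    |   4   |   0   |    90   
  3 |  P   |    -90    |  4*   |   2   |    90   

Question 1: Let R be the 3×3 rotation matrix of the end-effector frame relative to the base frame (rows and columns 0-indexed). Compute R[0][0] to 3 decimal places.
-0.866

End-effector x-axis (col 0 of R) = (-0.8660,-0.5000,-0.0000)
R[0][0] = -0.8660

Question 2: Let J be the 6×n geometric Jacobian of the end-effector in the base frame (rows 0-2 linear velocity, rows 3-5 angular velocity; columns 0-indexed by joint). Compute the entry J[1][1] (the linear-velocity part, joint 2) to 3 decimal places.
3.464

axis z_1 = (0.8660,0.5000,0.0000); lever o_n−o_1 = (1.7321,1.0000,-4.0000)
cross product → J_v[:, 1] = (-2.0000,3.4641,-0.0000)
J_ω[:, 1] = z_1
entry J[1][1] = 3.4641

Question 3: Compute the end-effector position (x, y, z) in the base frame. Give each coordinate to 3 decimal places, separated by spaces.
after link 1: o_1 = (0.5000, -0.8660, 4.0000)
after link 2: o_2 = (3.9641, 1.1340, 4.0000)
after link 3: o_3 = (2.2321, 0.1340, -0.0000)

2.232 0.134 -0.000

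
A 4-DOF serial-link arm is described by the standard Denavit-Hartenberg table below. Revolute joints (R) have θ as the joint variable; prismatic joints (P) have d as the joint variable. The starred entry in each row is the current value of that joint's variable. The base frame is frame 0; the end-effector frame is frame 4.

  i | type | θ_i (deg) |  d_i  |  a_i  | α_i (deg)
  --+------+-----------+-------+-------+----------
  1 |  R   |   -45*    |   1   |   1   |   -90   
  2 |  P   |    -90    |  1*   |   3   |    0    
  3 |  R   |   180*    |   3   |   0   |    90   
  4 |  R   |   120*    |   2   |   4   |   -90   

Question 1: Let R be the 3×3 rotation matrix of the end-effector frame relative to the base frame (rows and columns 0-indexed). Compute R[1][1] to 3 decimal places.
End-effector y-axis (col 1 of R) = (-0.7071,0.7071,-0.0000)
R[1][1] = 0.7071

0.707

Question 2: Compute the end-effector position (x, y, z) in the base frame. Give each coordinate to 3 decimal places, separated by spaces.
7.399 3.157 6.000

after link 1: o_1 = (0.7071, -0.7071, 1.0000)
after link 2: o_2 = (1.4142, -0.0000, 4.0000)
after link 3: o_3 = (3.5355, 2.1213, 4.0000)
after link 4: o_4 = (7.3992, 3.1566, 6.0000)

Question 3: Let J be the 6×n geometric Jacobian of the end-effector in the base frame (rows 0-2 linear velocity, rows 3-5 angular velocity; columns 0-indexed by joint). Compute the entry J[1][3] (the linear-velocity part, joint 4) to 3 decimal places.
-1.414

axis z_3 = (0.7071,-0.7071,0.0000); lever o_n−o_3 = (3.8637,1.0353,2.0000)
cross product → J_v[:, 3] = (-1.4142,-1.4142,3.4641)
J_ω[:, 3] = z_3
entry J[1][3] = -1.4142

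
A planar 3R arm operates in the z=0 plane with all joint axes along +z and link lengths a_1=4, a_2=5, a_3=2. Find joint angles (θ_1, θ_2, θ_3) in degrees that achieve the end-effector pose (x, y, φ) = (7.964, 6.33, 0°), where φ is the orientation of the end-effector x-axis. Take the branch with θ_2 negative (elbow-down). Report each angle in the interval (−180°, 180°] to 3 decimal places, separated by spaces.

63.415 -30.008 -33.407

wrist centre = target − a_3·(cos φ, sin φ) = (5.9640, 6.3300)
cos θ_2 = (75.6382−4²−5²)/(2·4·5) = 0.8660; θ_2 = -30.0081° (elbow-down)
β = atan2(6.3300,5.9640) = 46.7052°; ψ = atan2(-2.5006,8.3298) = -16.7098°
θ_1 = β − ψ = 63.4151°
θ_3 = φ − θ_1 − θ_2 = -33.4070° (wrapped to (-180°,180°])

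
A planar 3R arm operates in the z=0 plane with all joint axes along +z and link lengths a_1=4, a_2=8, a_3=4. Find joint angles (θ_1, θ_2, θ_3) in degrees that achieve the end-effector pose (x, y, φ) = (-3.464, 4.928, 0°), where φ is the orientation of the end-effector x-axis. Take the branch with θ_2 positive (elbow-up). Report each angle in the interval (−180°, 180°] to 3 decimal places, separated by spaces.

wrist centre = target − a_3·(cos φ, sin φ) = (-7.4640, 4.9280)
cos θ_2 = (79.9965−4²−8²)/(2·4·8) = -0.0001; θ_2 = 90.0032° (elbow-up)
β = atan2(4.9280,-7.4640) = 146.5658°; ψ = atan2(8.0000,3.9996) = 63.4375°
θ_1 = β − ψ = 83.1283°
θ_3 = φ − θ_1 − θ_2 = -173.1315° (wrapped to (-180°,180°])

83.128 90.003 -173.131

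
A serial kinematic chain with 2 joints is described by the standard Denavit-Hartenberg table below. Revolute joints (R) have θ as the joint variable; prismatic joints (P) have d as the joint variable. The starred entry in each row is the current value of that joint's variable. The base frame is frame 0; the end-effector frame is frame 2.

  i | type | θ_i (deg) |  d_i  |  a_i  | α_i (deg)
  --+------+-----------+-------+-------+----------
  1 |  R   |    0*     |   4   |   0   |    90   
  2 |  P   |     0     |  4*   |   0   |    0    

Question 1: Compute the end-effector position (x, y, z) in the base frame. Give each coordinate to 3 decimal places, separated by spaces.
0.000 -4.000 4.000

after link 1: o_1 = (0.0000, 0.0000, 4.0000)
after link 2: o_2 = (0.0000, -4.0000, 4.0000)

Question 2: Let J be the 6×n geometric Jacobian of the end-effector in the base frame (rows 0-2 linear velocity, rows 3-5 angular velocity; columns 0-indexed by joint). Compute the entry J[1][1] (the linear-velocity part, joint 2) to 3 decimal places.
-1.000

prismatic axis z_1 = (0.0000,-1.0000,0.0000)
J_v[:, 1] = z_1; J_ω[:, 1] = (0,0,0)
entry J[1][1] = -1.0000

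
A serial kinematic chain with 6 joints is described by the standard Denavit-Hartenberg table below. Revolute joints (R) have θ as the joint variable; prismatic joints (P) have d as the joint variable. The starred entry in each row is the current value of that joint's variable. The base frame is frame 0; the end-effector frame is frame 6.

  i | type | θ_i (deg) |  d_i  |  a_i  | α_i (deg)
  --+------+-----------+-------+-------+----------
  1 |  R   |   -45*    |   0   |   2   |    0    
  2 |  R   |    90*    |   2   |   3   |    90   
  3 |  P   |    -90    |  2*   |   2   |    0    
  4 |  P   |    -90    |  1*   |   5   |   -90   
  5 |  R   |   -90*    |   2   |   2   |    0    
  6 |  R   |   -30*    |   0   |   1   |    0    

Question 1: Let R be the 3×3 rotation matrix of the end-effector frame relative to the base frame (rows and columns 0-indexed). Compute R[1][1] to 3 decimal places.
-0.966

End-effector y-axis (col 1 of R) = (-0.2588,-0.9659,-0.0000)
R[1][1] = -0.9659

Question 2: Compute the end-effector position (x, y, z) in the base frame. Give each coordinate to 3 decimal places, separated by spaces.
4.501 -6.623 -2.000

after link 1: o_1 = (1.4142, -1.4142, 0.0000)
after link 2: o_2 = (3.5355, 0.7071, 2.0000)
after link 3: o_3 = (4.9497, -0.7071, 0.0000)
after link 4: o_4 = (2.1213, -4.9497, -0.0000)
after link 5: o_5 = (3.5355, -6.3640, -2.0000)
after link 6: o_6 = (4.5015, -6.6228, -2.0000)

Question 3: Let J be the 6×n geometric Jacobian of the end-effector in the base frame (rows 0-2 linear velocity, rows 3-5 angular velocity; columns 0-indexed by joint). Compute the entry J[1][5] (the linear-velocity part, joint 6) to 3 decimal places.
-0.966

axis z_5 = (0.0000,0.0000,-1.0000); lever o_n−o_5 = (0.9659,-0.2588,0.0000)
cross product → J_v[:, 5] = (-0.2588,-0.9659,-0.0000)
J_ω[:, 5] = z_5
entry J[1][5] = -0.9659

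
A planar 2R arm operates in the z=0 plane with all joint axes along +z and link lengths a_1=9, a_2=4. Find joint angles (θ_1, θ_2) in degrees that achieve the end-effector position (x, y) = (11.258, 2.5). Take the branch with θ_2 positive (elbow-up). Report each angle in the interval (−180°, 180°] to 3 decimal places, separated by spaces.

-4.962 60.007

cos θ_2 = (132.9926−9²−4²)/(2·9·4) = 0.4999; θ_2 = 60.0068° (elbow-up)
β = atan2(2.5000,11.2580) = 12.5202°; ψ = atan2(3.4643,10.9996) = 17.4819°
θ_1 = β − ψ = -4.9617°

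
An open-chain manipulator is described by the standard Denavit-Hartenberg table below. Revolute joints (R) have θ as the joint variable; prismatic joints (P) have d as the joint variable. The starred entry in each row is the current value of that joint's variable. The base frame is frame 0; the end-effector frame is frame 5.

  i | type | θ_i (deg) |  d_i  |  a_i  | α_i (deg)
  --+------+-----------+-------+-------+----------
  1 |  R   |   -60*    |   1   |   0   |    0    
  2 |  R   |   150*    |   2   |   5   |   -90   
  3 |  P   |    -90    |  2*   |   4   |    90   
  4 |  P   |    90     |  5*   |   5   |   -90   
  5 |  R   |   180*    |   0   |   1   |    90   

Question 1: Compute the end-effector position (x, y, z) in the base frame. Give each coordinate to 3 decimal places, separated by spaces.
after link 1: o_1 = (0.0000, 0.0000, 1.0000)
after link 2: o_2 = (-0.0000, 5.0000, 3.0000)
after link 3: o_3 = (-2.0000, 5.0000, 7.0000)
after link 4: o_4 = (-7.0000, -0.0000, 7.0000)
after link 5: o_5 = (-6.0000, -0.0000, 7.0000)

-6.000 -0.000 7.000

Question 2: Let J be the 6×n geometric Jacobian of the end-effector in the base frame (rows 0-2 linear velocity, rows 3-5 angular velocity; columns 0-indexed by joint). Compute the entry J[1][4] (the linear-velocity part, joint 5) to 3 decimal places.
-1.000

axis z_4 = (-0.0000,-0.0000,-1.0000); lever o_n−o_4 = (1.0000,0.0000,0.0000)
cross product → J_v[:, 4] = (0.0000,-1.0000,0.0000)
J_ω[:, 4] = z_4
entry J[1][4] = -1.0000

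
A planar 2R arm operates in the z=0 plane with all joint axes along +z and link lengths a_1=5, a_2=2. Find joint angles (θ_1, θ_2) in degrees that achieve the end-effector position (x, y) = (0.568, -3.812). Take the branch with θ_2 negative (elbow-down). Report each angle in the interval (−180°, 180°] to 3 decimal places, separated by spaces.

cos θ_2 = (14.8540−5²−2²)/(2·5·2) = -0.7073; θ_2 = -135.0158° (elbow-down)
β = atan2(-3.8120,0.5680) = -81.5251°; ψ = atan2(-1.4138,3.5854) = -21.5207°
θ_1 = β − ψ = -60.0044°

-60.004 -135.016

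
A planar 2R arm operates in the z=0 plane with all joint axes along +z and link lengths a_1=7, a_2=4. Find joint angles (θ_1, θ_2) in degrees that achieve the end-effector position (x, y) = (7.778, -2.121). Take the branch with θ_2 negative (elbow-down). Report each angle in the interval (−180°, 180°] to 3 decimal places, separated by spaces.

cos θ_2 = (64.9959−7²−4²)/(2·7·4) = -0.0001; θ_2 = -90.0042° (elbow-down)
β = atan2(-2.1210,7.7780) = -15.2532°; ψ = atan2(-4.0000,6.9997) = -29.7459°
θ_1 = β − ψ = 14.4927°

14.493 -90.004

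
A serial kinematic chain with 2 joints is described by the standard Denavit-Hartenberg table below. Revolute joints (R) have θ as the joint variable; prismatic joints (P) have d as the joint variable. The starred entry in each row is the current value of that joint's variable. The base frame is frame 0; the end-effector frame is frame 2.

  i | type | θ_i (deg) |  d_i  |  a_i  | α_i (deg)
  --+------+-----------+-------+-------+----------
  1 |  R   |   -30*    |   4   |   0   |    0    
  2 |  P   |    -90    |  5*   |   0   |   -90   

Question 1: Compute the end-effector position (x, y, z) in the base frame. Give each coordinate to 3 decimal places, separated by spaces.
0.000 0.000 9.000

after link 1: o_1 = (0.0000, 0.0000, 4.0000)
after link 2: o_2 = (0.0000, 0.0000, 9.0000)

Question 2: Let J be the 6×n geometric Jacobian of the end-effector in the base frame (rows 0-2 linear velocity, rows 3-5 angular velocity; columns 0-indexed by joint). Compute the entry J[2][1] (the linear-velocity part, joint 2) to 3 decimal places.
1.000

prismatic axis z_1 = (0.0000,0.0000,1.0000)
J_v[:, 1] = z_1; J_ω[:, 1] = (0,0,0)
entry J[2][1] = 1.0000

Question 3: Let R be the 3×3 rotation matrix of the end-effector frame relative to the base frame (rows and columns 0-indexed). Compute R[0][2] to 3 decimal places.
End-effector z-axis (col 2 of R) = (0.8660,-0.5000,0.0000)
R[0][2] = 0.8660

0.866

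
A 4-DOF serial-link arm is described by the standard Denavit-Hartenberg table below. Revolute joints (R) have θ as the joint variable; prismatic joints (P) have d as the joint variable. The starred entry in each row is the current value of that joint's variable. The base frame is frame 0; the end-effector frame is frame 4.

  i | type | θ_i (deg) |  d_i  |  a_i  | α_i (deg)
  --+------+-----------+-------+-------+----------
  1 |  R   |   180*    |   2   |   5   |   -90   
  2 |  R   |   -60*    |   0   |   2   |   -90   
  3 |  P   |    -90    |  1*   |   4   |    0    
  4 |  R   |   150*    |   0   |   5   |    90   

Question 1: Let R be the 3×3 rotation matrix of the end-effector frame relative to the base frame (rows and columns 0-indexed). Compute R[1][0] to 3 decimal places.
0.866

End-effector x-axis (col 0 of R) = (-0.2500,0.8660,0.4330)
R[1][0] = 0.8660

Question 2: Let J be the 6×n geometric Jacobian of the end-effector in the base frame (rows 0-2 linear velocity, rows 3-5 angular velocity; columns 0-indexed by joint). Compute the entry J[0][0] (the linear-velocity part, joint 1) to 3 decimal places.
-0.330

axis z_0 = ẑ; lever o_n−o_0 = (-8.1160,0.3301,5.3971)
cross product → J_v[:, 0] = (-0.3301,-8.1160,0.0000)
J_ω[:, 0] = z_0
entry J[0][0] = -0.3301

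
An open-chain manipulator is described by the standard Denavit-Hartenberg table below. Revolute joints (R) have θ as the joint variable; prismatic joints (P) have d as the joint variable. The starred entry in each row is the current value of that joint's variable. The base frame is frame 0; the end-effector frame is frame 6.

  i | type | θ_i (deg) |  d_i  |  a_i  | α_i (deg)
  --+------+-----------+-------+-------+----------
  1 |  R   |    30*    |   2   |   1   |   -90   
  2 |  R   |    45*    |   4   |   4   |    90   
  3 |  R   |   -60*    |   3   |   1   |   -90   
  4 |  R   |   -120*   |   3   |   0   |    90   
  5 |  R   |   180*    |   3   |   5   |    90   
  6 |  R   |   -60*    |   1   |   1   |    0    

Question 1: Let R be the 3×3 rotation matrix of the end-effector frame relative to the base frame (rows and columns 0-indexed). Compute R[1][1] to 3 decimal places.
End-effector y-axis (col 1 of R) = (-0.6124,-0.3536,-0.7071)
R[1][1] = -0.3536

-0.354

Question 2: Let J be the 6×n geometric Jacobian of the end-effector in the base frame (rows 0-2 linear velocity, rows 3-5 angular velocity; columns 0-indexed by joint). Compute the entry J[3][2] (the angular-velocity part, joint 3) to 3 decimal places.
0.612

axis z_2 = (0.6124,0.3536,0.7071); lever o_n−o_2 = (0.7941,0.8660,-5.1231)
cross product → J_v[:, 2] = (-2.4236,3.6988,0.2495)
J_ω[:, 2] = z_2
entry J[3][2] = 0.6124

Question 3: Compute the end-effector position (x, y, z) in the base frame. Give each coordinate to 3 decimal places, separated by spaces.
2.110 6.244 -5.952

after link 1: o_1 = (0.8660, 0.5000, 2.0000)
after link 2: o_2 = (1.3155, 5.3783, -0.8284)
after link 3: o_3 = (3.8918, 5.8658, 0.9393)
after link 4: o_4 = (4.7328, 8.0833, -0.8978)
after link 5: o_5 = (1.0901, 6.0783, -4.9856)
after link 6: o_6 = (2.1096, 6.2443, -5.9516)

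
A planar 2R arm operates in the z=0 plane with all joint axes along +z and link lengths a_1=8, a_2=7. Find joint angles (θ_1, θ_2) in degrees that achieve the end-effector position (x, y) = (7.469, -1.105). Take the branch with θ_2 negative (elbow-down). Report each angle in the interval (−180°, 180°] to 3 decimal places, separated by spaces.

44.996 -119.996

cos θ_2 = (57.0070−8²−7²)/(2·8·7) = -0.4999; θ_2 = -119.9959° (elbow-down)
β = atan2(-1.1050,7.4690) = -8.4156°; ψ = atan2(-6.0624,4.5004) = -53.4117°
θ_1 = β − ψ = 44.9961°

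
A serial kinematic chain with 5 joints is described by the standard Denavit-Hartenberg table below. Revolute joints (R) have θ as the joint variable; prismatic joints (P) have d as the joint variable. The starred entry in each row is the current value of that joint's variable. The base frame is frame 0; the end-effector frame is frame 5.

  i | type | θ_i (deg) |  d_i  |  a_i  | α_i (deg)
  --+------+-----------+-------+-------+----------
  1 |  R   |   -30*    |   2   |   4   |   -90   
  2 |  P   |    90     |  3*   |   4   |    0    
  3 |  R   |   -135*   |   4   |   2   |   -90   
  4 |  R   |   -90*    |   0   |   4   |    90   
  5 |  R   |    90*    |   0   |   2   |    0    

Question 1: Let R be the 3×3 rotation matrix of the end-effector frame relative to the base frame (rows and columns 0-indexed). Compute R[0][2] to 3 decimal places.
-0.612

End-effector z-axis (col 2 of R) = (-0.6124,0.3536,-0.7071)
R[0][2] = -0.6124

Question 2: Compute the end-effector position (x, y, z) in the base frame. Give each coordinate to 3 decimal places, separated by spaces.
after link 1: o_1 = (3.4641, -2.0000, 2.0000)
after link 2: o_2 = (4.9641, 0.5981, -2.0000)
after link 3: o_3 = (8.1888, 3.3551, -0.5858)
after link 4: o_4 = (10.1888, 6.8192, -0.5858)
after link 5: o_5 = (11.4136, 6.1121, -2.0000)

11.414 6.112 -2.000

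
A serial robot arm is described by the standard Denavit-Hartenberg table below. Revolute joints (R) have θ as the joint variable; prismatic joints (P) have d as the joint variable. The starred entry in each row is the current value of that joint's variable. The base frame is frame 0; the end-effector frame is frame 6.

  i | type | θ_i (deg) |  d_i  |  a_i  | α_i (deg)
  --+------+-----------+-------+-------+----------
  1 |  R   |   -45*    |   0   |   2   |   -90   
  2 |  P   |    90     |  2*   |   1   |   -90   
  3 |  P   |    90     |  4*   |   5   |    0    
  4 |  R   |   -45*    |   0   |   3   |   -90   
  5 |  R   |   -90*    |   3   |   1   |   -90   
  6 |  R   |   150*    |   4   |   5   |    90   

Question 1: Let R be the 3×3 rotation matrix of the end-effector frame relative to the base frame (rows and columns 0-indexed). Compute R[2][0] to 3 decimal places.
-0.354

End-effector x-axis (col 0 of R) = (0.8624,-0.3624,-0.3536)
R[2][0] = -0.3536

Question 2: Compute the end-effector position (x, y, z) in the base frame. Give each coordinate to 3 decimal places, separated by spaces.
after link 1: o_1 = (1.4142, -1.4142, 0.0000)
after link 2: o_2 = (2.8284, 0.0000, -1.0000)
after link 3: o_3 = (-3.5355, -0.7071, -1.0000)
after link 4: o_4 = (-5.0355, -2.2071, -3.1213)
after link 5: o_5 = (-7.2426, -3.0000, -1.0000)
after link 6: o_6 = (-4.9308, -6.8119, -5.5962)

-4.931 -6.812 -5.596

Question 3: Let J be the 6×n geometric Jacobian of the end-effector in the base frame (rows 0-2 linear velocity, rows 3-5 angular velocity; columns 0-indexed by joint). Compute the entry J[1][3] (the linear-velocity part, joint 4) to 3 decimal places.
axis z_3 = (-0.7071,0.7071,-0.0000); lever o_n−o_3 = (-1.3952,-6.1048,-4.5962)
cross product → J_v[:, 3] = (-3.2500,-3.2500,5.3033)
J_ω[:, 3] = z_3
entry J[1][3] = -3.2500

-3.250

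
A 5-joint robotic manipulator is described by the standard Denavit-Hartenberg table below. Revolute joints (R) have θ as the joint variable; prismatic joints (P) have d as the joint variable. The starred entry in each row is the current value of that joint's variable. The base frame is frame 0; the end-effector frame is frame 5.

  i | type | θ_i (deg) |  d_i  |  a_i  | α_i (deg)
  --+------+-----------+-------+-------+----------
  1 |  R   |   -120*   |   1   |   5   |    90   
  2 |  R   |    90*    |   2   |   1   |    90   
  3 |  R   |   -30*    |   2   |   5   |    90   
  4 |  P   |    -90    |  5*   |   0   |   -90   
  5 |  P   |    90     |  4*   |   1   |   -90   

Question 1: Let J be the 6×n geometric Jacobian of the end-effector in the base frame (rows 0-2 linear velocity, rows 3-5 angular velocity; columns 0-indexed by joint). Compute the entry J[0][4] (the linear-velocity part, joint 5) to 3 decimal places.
0.433

prismatic axis z_4 = (0.4330,-0.2500,0.8660)
J_v[:, 4] = z_4; J_ω[:, 4] = (0,0,0)
entry J[0][4] = 0.4330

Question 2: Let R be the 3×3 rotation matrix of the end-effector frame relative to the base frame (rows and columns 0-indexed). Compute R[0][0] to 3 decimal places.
-0.750

End-effector x-axis (col 0 of R) = (-0.7500,0.4330,0.5000)
R[0][0] = -0.7500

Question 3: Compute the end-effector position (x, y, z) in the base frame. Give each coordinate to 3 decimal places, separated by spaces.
after link 1: o_1 = (-2.5000, -4.3301, 1.0000)
after link 2: o_2 = (-4.2321, -3.3301, 2.0000)
after link 3: o_3 = (-3.0670, -6.3122, 6.3301)
after link 4: o_4 = (0.6830, -8.4772, 3.8301)
after link 5: o_5 = (1.6651, -9.0442, 7.7942)

1.665 -9.044 7.794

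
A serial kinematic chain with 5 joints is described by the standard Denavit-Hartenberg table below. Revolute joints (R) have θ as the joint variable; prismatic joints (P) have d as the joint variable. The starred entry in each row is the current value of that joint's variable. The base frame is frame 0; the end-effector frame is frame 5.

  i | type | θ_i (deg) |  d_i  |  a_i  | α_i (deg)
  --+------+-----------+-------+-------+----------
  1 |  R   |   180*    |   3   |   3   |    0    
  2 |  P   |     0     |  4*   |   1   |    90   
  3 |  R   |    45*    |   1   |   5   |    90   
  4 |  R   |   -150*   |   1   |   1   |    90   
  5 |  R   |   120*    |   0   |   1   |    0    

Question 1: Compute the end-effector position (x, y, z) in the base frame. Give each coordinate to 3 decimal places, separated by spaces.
after link 1: o_1 = (-3.0000, 0.0000, 3.0000)
after link 2: o_2 = (-4.0000, 0.0000, 7.0000)
after link 3: o_3 = (-7.5355, 1.0000, 10.5355)
after link 4: o_4 = (-7.6303, 0.5000, 9.2161)
after link 5: o_5 = (-8.5488, 0.7500, 8.9099)

-8.549 0.750 8.910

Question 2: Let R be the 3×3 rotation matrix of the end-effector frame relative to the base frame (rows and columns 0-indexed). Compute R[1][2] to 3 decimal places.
End-effector z-axis (col 2 of R) = (0.3536,0.8660,-0.3536)
R[1][2] = 0.8660

0.866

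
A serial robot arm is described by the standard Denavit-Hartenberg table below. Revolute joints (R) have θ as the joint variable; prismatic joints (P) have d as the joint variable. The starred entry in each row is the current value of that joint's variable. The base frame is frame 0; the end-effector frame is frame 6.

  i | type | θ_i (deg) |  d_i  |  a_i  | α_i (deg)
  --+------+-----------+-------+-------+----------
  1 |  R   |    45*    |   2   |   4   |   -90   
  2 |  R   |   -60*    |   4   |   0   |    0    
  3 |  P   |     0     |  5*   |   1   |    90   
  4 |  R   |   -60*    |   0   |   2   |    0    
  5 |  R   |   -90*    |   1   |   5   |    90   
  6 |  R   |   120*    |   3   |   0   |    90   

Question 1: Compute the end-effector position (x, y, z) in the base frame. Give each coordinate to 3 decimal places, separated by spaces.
-4.347 6.070 -0.817

after link 1: o_1 = (2.8284, 2.8284, 2.0000)
after link 2: o_2 = (0.0000, 5.6569, 2.0000)
after link 3: o_3 = (-3.1820, 9.5459, 2.8660)
after link 4: o_4 = (-1.6037, 8.6748, 3.7321)
after link 5: o_5 = (-1.9792, 4.7637, 0.4821)
after link 6: o_6 = (-4.3467, 6.0705, -0.8170)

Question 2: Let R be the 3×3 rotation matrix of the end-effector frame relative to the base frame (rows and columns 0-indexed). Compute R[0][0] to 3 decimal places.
-0.554

End-effector x-axis (col 0 of R) = (-0.5540,-0.2005,0.8080)
R[0][0] = -0.5540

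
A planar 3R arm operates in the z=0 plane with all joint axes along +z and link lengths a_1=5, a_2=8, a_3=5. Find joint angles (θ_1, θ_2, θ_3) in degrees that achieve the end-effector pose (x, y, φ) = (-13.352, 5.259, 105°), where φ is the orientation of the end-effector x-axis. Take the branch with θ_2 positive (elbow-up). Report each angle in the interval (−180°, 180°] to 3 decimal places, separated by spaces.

150.006 44.991 -89.997

wrist centre = target − a_3·(cos φ, sin φ) = (-12.0579, 0.4294)
cos θ_2 = (145.5774−5²−8²)/(2·5·8) = 0.7072; θ_2 = 44.9910° (elbow-up)
β = atan2(0.4294,-12.0579) = 177.9606°; ψ = atan2(5.6560,10.6577) = 27.9545°
θ_1 = β − ψ = 150.0061°
θ_3 = φ − θ_1 − θ_2 = -89.9971° (wrapped to (-180°,180°])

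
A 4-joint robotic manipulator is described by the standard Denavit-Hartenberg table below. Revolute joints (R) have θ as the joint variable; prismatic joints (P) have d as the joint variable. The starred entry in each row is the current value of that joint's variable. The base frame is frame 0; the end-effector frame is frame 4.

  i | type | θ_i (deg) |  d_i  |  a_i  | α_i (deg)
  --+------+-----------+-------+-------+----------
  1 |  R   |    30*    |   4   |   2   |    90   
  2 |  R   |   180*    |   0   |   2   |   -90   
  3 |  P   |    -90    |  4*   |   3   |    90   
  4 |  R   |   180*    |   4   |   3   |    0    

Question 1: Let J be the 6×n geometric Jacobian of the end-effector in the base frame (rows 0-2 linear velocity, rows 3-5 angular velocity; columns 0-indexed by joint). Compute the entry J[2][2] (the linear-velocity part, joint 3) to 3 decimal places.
prismatic axis z_2 = (-0.0000,-0.0000,-1.0000)
J_v[:, 2] = z_2; J_ω[:, 2] = (0,0,0)
entry J[2][2] = -1.0000

-1.000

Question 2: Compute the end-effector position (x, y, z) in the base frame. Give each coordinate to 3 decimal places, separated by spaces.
3.464 2.000 -0.000

after link 1: o_1 = (1.7321, 1.0000, 4.0000)
after link 2: o_2 = (-0.0000, 0.0000, 4.0000)
after link 3: o_3 = (1.5000, -2.5981, 0.0000)
after link 4: o_4 = (3.4641, 2.0000, -0.0000)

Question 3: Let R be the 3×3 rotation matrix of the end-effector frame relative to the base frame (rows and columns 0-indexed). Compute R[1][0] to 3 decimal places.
0.866

End-effector x-axis (col 0 of R) = (-0.5000,0.8660,-0.0000)
R[1][0] = 0.8660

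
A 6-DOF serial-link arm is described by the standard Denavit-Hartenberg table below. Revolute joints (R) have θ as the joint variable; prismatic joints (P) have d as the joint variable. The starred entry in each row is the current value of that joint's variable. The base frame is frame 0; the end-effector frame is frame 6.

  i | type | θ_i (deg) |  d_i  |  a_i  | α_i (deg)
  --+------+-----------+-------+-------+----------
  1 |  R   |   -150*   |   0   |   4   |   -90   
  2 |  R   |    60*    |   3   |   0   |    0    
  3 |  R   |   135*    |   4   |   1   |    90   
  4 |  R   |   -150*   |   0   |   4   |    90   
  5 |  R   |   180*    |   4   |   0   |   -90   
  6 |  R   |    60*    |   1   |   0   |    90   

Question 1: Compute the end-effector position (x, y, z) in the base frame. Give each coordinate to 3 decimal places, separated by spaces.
-3.190 -11.616 -0.189

after link 1: o_1 = (-3.4641, -2.0000, 0.0000)
after link 2: o_2 = (-1.9641, -4.5981, 0.0000)
after link 3: o_3 = (0.8724, -7.5792, 0.2588)
after link 4: o_4 = (-3.0254, -7.5202, -0.6378)
after link 5: o_5 = (-2.9663, -11.4861, -1.1554)
after link 6: o_6 = (-3.1905, -11.6155, -0.1895)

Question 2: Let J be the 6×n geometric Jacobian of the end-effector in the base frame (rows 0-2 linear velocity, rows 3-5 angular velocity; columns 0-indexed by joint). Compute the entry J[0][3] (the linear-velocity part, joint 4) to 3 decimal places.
-3.957

axis z_3 = (0.2241,0.1294,-0.9659); lever o_n−o_3 = (-4.0629,-4.0363,-0.4483)
cross product → J_v[:, 3] = (-3.9568,4.0249,-0.3789)
J_ω[:, 3] = z_3
entry J[0][3] = -3.9568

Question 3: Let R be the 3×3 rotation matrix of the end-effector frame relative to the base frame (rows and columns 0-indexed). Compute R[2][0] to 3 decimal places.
0.224

End-effector x-axis (col 0 of R) = (0.4744,0.8513,0.2241)
R[2][0] = 0.2241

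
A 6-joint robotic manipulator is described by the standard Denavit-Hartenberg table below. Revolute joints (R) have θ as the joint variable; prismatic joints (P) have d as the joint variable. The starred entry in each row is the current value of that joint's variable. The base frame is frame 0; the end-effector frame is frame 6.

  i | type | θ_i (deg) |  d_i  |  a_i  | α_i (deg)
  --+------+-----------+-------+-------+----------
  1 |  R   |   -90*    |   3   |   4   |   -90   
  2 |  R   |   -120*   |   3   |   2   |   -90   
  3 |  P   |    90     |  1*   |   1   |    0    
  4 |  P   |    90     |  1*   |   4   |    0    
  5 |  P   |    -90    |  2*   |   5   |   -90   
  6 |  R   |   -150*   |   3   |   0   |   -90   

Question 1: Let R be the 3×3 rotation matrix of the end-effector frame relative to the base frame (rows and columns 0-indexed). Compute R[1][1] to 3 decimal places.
End-effector y-axis (col 1 of R) = (-0.0000,0.5000,0.8660)
R[1][1] = 0.5000

0.500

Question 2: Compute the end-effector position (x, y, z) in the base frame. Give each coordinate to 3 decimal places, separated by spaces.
-3.000 -9.964 0.670

after link 1: o_1 = (0.0000, -4.0000, 3.0000)
after link 2: o_2 = (3.0000, -3.0000, 4.7321)
after link 3: o_3 = (2.0000, -3.8660, 5.2321)
after link 4: o_4 = (2.0000, -6.7321, 2.2679)
after link 5: o_5 = (-3.0000, -8.4641, 3.2679)
after link 6: o_6 = (-3.0000, -9.9641, 0.6699)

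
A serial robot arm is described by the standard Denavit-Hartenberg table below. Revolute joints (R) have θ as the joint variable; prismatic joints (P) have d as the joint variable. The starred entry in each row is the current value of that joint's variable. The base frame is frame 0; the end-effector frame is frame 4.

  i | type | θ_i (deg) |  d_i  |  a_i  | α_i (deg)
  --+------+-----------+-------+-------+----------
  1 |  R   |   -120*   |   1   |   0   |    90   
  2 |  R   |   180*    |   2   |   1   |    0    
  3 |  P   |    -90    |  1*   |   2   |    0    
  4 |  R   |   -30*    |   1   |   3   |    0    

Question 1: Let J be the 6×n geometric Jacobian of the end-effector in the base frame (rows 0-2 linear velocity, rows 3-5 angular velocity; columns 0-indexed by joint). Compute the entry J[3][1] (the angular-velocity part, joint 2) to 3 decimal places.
-0.866

axis z_1 = (-0.8660,0.5000,0.0000); lever o_n−o_1 = (-3.7141,1.5670,4.5981)
cross product → J_v[:, 1] = (2.2990,3.9821,0.5000)
J_ω[:, 1] = z_1
entry J[3][1] = -0.8660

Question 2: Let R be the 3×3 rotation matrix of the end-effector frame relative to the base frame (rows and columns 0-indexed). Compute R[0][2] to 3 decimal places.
-0.866

End-effector z-axis (col 2 of R) = (-0.8660,0.5000,0.0000)
R[0][2] = -0.8660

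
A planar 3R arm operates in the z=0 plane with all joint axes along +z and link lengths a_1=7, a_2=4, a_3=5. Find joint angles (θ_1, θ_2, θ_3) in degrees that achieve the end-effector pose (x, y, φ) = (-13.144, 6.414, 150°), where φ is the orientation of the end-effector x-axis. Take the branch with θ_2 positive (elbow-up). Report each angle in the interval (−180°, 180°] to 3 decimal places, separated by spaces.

wrist centre = target − a_3·(cos φ, sin φ) = (-8.8139, 3.9140)
cos θ_2 = (93.0038−7²−4²)/(2·7·4) = 0.5001; θ_2 = 59.9956° (elbow-up)
β = atan2(3.9140,-8.8139) = 156.0553°; ψ = atan2(3.4639,9.0003) = 21.0503°
θ_1 = β − ψ = 135.0050°
θ_3 = φ − θ_1 − θ_2 = -45.0006° (wrapped to (-180°,180°])

135.005 59.996 -45.001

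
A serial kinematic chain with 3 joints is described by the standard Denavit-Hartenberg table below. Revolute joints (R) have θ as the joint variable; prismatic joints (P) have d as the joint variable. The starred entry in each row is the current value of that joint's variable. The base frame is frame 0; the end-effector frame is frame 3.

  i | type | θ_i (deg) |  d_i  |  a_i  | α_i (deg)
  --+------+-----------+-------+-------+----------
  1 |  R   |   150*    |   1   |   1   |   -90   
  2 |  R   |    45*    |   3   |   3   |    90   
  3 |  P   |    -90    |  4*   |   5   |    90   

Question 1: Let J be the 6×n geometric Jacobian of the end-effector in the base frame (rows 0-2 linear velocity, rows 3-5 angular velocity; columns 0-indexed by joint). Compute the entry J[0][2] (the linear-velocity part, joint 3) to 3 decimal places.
-0.612

prismatic axis z_2 = (-0.6124,0.3536,0.7071)
J_v[:, 2] = z_2; J_ω[:, 2] = (0,0,0)
entry J[0][2] = -0.6124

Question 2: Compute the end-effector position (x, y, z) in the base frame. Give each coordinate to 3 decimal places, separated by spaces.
-4.153 4.707 1.707

after link 1: o_1 = (-0.8660, 0.5000, 1.0000)
after link 2: o_2 = (-4.2031, -1.0374, -1.1213)
after link 3: o_3 = (-4.1526, 4.7069, 1.7071)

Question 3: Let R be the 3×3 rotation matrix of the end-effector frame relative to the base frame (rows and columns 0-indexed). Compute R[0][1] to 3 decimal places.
-0.612

End-effector y-axis (col 1 of R) = (-0.6124,0.3536,0.7071)
R[0][1] = -0.6124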